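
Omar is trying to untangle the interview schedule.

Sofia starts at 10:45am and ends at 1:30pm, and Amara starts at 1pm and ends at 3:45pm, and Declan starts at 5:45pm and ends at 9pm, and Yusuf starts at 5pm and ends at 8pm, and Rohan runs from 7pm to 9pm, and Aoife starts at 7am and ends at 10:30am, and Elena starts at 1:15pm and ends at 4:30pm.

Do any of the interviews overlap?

Sorted by start: Aoife, Sofia, Amara, Elena, Yusuf, Declan, Rohan.
Sofia starts after Aoife ends, so nothing later overlaps Aoife either.
Amara starts before Sofia ends → Sofia and Amara overlap.
That's a conflict, so the schedule is not conflict-free.

Yes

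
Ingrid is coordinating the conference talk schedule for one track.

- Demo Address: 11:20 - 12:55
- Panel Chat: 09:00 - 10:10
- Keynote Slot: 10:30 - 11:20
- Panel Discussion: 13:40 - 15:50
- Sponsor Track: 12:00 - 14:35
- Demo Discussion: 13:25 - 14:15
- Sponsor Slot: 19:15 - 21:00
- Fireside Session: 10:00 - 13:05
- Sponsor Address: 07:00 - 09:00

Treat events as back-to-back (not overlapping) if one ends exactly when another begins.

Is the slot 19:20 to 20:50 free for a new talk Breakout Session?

No — it overlaps Sponsor Slot

Sponsor Address: ends 09:00 at or before Breakout Session starts 19:20 → clear.
Panel Chat: ends 10:10 at or before Breakout Session starts 19:20 → clear.
Fireside Session: ends 13:05 at or before Breakout Session starts 19:20 → clear.
Keynote Slot: ends 11:20 at or before Breakout Session starts 19:20 → clear.
Demo Address: ends 12:55 at or before Breakout Session starts 19:20 → clear.
Sponsor Track: ends 14:35 at or before Breakout Session starts 19:20 → clear.
Demo Discussion: ends 14:15 at or before Breakout Session starts 19:20 → clear.
Panel Discussion: ends 15:50 at or before Breakout Session starts 19:20 → clear.
Sponsor Slot: starts 19:15 before Breakout Session ends 20:50, and ends 21:00 after Breakout Session starts 19:20 → overlap.
Breakout Session overlaps Sponsor Slot.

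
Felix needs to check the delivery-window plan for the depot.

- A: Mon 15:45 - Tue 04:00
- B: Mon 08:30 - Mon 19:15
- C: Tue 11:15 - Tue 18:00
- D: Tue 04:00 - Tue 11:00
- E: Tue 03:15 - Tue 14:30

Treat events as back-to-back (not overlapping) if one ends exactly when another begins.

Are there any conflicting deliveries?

Yes

Sorted by start: B, A, E, D, C.
A starts before B ends → B and A overlap.
That's a conflict, so the schedule is not conflict-free.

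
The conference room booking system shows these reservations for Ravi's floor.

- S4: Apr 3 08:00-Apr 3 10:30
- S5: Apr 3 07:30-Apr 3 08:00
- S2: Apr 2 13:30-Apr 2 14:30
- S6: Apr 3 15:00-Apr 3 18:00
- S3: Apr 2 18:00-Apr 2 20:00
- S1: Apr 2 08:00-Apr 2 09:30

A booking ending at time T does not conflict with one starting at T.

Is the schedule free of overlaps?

Two intervals overlap when each starts before the other ends.
Sorted by start: S1, S2, S3, S5, S4, S6.
S2 starts after S1 ends — done with S1.
S3 starts after S2 ends — done with S2.
S5 starts after S3 ends — done with S3.
S4 starts exactly when S5 ends (back-to-back, no overlap) — done with S5.
S6 starts after S4 ends.
Every pair is clear; the schedule has no overlaps.

Yes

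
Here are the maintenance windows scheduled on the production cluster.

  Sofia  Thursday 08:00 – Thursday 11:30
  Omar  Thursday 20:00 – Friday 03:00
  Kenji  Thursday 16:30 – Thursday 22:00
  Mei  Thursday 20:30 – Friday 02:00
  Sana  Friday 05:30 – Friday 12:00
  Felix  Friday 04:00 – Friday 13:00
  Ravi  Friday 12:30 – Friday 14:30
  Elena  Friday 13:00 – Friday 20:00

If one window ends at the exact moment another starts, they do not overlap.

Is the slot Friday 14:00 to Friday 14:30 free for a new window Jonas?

Sofia: ends Thursday 11:30 at or before Jonas starts Friday 14:00 → clear.
Kenji: ends Thursday 22:00 at or before Jonas starts Friday 14:00 → clear.
Omar: ends Friday 03:00 at or before Jonas starts Friday 14:00 → clear.
Mei: ends Friday 02:00 at or before Jonas starts Friday 14:00 → clear.
Felix: ends Friday 13:00 at or before Jonas starts Friday 14:00 → clear.
Sana: ends Friday 12:00 at or before Jonas starts Friday 14:00 → clear.
Ravi: starts Friday 12:30 before Jonas ends Friday 14:30, and ends Friday 14:30 after Jonas starts Friday 14:00 → overlap.
Elena: starts Friday 13:00 before Jonas ends Friday 14:30, and ends Friday 20:00 after Jonas starts Friday 14:00 → overlap.
Jonas overlaps Ravi, Elena.

No — it overlaps Elena, Ravi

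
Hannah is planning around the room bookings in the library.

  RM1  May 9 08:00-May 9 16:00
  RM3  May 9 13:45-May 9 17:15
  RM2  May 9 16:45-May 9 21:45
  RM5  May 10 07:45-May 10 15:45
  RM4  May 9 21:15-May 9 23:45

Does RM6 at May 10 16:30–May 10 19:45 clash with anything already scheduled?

No — it doesn't clash with anything

RM1: ends May 9 16:00 at or before RM6 starts May 10 16:30 → clear.
RM3: ends May 9 17:15 at or before RM6 starts May 10 16:30 → clear.
RM2: ends May 9 21:45 at or before RM6 starts May 10 16:30 → clear.
RM4: ends May 9 23:45 at or before RM6 starts May 10 16:30 → clear.
RM5: ends May 10 15:45 at or before RM6 starts May 10 16:30 → clear.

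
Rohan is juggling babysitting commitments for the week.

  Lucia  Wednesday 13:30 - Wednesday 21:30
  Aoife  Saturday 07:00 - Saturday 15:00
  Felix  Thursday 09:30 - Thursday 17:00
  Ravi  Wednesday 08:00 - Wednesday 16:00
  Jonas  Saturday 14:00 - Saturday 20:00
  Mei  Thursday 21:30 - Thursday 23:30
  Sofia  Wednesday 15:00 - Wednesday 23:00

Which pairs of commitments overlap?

Aoife & Jonas, Lucia & Ravi, Lucia & Sofia, Ravi & Sofia

Check each pair: they overlap iff neither finishes before the other starts.
Sorted by start: Ravi, Lucia, Sofia, Felix, Mei, Aoife, Jonas.
Lucia starts before Ravi ends → Ravi and Lucia overlap.
Sofia starts before Ravi ends → Ravi and Sofia overlap.
Felix starts after Ravi ends — done with Ravi.
Sofia starts before Lucia ends → Lucia and Sofia overlap.
Felix starts after Lucia ends — done with Lucia.
Felix starts after Sofia ends — done with Sofia.
Mei starts after Felix ends — done with Felix.
Aoife starts after Mei ends — done with Mei.
Jonas starts before Aoife ends → Aoife and Jonas overlap.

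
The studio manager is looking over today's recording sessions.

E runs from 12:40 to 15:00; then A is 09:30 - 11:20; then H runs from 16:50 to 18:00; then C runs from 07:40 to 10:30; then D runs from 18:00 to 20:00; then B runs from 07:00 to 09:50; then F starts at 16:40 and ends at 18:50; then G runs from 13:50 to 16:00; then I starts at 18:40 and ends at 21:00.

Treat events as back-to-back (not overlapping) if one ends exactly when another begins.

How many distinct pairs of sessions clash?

Two intervals overlap when each starts before the other ends.
Sorted by start: B, C, A, E, G, F, H, D, I.
C starts before B ends → B and C overlap.
A starts before B ends → B and A overlap.
E starts after B ends — done with B.
A starts before C ends → C and A overlap.
E starts after C ends — done with C.
E starts after A ends — done with A.
G starts before E ends → E and G overlap.
F starts after E ends — done with E.
F starts after G ends — done with G.
H starts before F ends → F and H overlap.
D starts before F ends → F and D overlap.
I starts before F ends → F and I overlap.
D starts exactly when H ends (back-to-back, no overlap) — done with H.
I starts before D ends → D and I overlap.
Overlapping pairs: A & B, A & C, B & C, D & F, D & I, E & G, F & H, F & I — 8 in total.

8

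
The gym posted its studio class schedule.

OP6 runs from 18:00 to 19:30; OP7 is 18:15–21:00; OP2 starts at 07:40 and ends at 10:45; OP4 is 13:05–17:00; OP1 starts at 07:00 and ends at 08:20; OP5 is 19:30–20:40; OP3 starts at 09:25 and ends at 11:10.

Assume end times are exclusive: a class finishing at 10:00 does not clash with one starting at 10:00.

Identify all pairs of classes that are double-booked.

Check each pair: they overlap iff neither finishes before the other starts.
Sorted by start: OP1, OP2, OP3, OP4, OP6, OP7, OP5.
OP2 starts before OP1 ends → OP1 and OP2 overlap.
OP3 starts after OP1 ends, so OP1 has no further overlaps.
OP3 starts before OP2 ends → OP2 and OP3 overlap.
OP4 starts after OP2 ends, so OP2 has no further overlaps.
OP4 starts after OP3 ends, so OP3 has no further overlaps.
OP6 starts after OP4 ends, so OP4 has no further overlaps.
OP7 starts before OP6 ends → OP6 and OP7 overlap.
OP5 starts exactly when OP6 ends (back-to-back, no overlap).
OP5 starts before OP7 ends → OP7 and OP5 overlap.

OP1 & OP2, OP2 & OP3, OP5 & OP7, OP6 & OP7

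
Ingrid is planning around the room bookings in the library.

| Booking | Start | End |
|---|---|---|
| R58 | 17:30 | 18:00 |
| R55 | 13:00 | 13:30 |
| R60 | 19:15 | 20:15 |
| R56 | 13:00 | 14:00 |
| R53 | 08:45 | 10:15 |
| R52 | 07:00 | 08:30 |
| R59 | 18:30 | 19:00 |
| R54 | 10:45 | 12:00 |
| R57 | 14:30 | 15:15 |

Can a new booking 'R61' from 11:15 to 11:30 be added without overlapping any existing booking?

R52: ends 08:30 at or before R61 starts 11:15 → clear.
R53: ends 10:15 at or before R61 starts 11:15 → clear.
R54: starts 10:45 before R61 ends 11:30, and ends 12:00 after R61 starts 11:15 → overlap.
R55: starts 13:00 at or after R61 ends 11:30 → clear.
R56: starts 13:00 at or after R61 ends 11:30 → clear.
R57: starts 14:30 at or after R61 ends 11:30 → clear.
R58: starts 17:30 at or after R61 ends 11:30 → clear.
R59: starts 18:30 at or after R61 ends 11:30 → clear.
R60: starts 19:15 at or after R61 ends 11:30 → clear.
R61 overlaps R54.

No — it overlaps R54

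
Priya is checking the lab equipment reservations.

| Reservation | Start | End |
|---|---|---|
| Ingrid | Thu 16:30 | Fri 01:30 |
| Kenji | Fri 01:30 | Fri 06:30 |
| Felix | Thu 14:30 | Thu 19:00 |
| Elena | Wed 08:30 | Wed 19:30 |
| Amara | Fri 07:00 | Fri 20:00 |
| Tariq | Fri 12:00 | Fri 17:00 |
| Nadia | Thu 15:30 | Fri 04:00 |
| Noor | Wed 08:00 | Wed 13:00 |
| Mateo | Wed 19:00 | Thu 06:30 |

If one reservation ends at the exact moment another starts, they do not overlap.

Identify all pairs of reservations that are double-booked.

Amara & Tariq, Elena & Mateo, Elena & Noor, Felix & Ingrid, Felix & Nadia, Ingrid & Nadia, Kenji & Nadia

Sorted by start: Noor, Elena, Mateo, Felix, Nadia, Ingrid, Kenji, Amara, Tariq.
Elena starts before Noor ends → Noor and Elena overlap.
Mateo starts after Noor ends — done with Noor.
Mateo starts before Elena ends → Elena and Mateo overlap.
Felix starts after Elena ends — done with Elena.
Felix starts after Mateo ends — done with Mateo.
Nadia starts before Felix ends → Felix and Nadia overlap.
Ingrid starts before Felix ends → Felix and Ingrid overlap.
Kenji starts after Felix ends — done with Felix.
Ingrid starts before Nadia ends → Nadia and Ingrid overlap.
Kenji starts before Nadia ends → Nadia and Kenji overlap.
Amara starts after Nadia ends — done with Nadia.
Kenji starts exactly when Ingrid ends (back-to-back, no overlap) — done with Ingrid.
Amara starts after Kenji ends — done with Kenji.
Tariq starts before Amara ends → Amara and Tariq overlap.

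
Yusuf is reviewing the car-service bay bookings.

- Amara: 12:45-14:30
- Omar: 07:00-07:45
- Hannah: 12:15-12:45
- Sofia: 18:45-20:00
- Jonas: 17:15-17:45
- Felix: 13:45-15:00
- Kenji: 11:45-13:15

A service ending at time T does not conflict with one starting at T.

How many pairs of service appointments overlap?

3

Sorted by start: Omar, Kenji, Hannah, Amara, Felix, Jonas, Sofia.
Kenji starts after Omar ends — done with Omar.
Hannah starts before Kenji ends → Kenji and Hannah overlap.
Amara starts before Kenji ends → Kenji and Amara overlap.
Felix starts after Kenji ends — done with Kenji.
Amara starts exactly when Hannah ends (back-to-back, no overlap) — done with Hannah.
Felix starts before Amara ends → Amara and Felix overlap.
Jonas starts after Amara ends — done with Amara.
Jonas starts after Felix ends — done with Felix.
Sofia starts after Jonas ends.
Overlapping pairs: Amara & Felix, Amara & Kenji, Hannah & Kenji — 3 in total.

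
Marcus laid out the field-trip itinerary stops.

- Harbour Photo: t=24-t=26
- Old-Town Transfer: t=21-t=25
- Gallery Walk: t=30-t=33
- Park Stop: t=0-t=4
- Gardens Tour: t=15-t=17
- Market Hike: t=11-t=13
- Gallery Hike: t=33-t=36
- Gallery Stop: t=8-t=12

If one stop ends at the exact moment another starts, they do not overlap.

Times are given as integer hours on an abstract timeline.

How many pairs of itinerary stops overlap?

2

Sorted by start: Park Stop, Gallery Stop, Market Hike, Gardens Tour, Old-Town Transfer, Harbour Photo, Gallery Walk, Gallery Hike.
Gallery Stop starts after Park Stop ends — done with Park Stop.
Market Hike starts before Gallery Stop ends → Gallery Stop and Market Hike overlap.
Gardens Tour starts after Gallery Stop ends — done with Gallery Stop.
Gardens Tour starts after Market Hike ends — done with Market Hike.
Old-Town Transfer starts after Gardens Tour ends — done with Gardens Tour.
Harbour Photo starts before Old-Town Transfer ends → Old-Town Transfer and Harbour Photo overlap.
Gallery Walk starts after Old-Town Transfer ends — done with Old-Town Transfer.
Gallery Walk starts after Harbour Photo ends — done with Harbour Photo.
Gallery Hike starts exactly when Gallery Walk ends (back-to-back, no overlap).
Overlapping pairs: Gallery Stop & Market Hike, Harbour Photo & Old-Town Transfer — 2 in total.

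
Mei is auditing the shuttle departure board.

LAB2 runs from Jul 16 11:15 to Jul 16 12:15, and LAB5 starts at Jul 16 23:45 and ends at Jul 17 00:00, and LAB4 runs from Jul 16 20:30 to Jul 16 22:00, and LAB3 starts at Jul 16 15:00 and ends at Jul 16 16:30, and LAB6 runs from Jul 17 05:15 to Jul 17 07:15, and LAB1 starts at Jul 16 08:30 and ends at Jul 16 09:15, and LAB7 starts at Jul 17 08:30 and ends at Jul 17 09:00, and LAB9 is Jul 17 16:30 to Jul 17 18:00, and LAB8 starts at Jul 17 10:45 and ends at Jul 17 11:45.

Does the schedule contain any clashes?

No

Sorted by start: LAB1, LAB2, LAB3, LAB4, LAB5, LAB6, LAB7, LAB8, LAB9.
LAB2 starts after LAB1 ends; LAB1 is clear from here.
LAB3 starts after LAB2 ends; LAB2 is clear from here.
LAB4 starts after LAB3 ends; LAB3 is clear from here.
LAB5 starts after LAB4 ends; LAB4 is clear from here.
LAB6 starts after LAB5 ends; LAB5 is clear from here.
LAB7 starts after LAB6 ends; LAB6 is clear from here.
LAB8 starts after LAB7 ends; LAB7 is clear from here.
LAB9 starts after LAB8 ends.
Every pair is clear; the schedule has no overlaps.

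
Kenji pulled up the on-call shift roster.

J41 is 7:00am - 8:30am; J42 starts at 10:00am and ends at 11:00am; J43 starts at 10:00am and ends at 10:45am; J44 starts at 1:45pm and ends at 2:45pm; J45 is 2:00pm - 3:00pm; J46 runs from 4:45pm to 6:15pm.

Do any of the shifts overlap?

Yes

Two intervals overlap when each starts before the other ends.
Sorted by start: J41, J42, J43, J44, J45, J46.
J42 starts after J41 ends — done with J41.
J43 starts before J42 ends → J42 and J43 overlap.
That's a conflict, so the schedule is not conflict-free.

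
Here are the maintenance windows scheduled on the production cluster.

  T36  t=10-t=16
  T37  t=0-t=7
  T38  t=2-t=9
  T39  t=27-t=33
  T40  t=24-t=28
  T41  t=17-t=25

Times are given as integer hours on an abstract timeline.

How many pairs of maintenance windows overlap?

3

Sorted by start: T37, T38, T36, T41, T40, T39.
T38 starts before T37 ends → T37 and T38 overlap.
T36 starts after T37 ends, so T37 has no further overlaps.
T36 starts after T38 ends, so T38 has no further overlaps.
T41 starts after T36 ends, so T36 has no further overlaps.
T40 starts before T41 ends → T41 and T40 overlap.
T39 starts after T41 ends.
T39 starts before T40 ends → T40 and T39 overlap.
Overlapping pairs: T37 & T38, T39 & T40, T40 & T41 — 3 in total.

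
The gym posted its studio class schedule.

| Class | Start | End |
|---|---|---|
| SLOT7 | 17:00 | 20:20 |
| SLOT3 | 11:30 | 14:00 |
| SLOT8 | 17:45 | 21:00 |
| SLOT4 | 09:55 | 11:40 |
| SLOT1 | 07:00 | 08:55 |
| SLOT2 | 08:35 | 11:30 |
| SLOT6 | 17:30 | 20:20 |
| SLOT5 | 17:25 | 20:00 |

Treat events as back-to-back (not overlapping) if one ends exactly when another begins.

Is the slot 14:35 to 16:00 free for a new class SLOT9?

SLOT1: ends 08:55 at or before SLOT9 starts 14:35 → clear.
SLOT2: ends 11:30 at or before SLOT9 starts 14:35 → clear.
SLOT4: ends 11:40 at or before SLOT9 starts 14:35 → clear.
SLOT3: ends 14:00 at or before SLOT9 starts 14:35 → clear.
SLOT7: starts 17:00 at or after SLOT9 ends 16:00 → clear.
SLOT5: starts 17:25 at or after SLOT9 ends 16:00 → clear.
SLOT6: starts 17:30 at or after SLOT9 ends 16:00 → clear.
SLOT8: starts 17:45 at or after SLOT9 ends 16:00 → clear.

Yes — the slot is free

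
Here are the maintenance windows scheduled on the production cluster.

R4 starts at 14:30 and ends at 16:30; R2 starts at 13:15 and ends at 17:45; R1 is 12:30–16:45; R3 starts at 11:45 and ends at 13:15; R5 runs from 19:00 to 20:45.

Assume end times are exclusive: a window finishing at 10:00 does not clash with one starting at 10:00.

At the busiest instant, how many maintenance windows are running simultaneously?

Sort all start/end points and keep a running count:
11:45 start R3 → 1
12:30 start R1 → 2
13:15 end R3 → 1
13:15 start R2 → 2
14:30 start R4 → 3
16:30 end R4 → 2
16:45 end R1 → 1
17:45 end R2 → 0
19:00 start R5 → 1
20:45 end R5 → 0
Peak is 3, at 14:30 (R1, R2, R4).

3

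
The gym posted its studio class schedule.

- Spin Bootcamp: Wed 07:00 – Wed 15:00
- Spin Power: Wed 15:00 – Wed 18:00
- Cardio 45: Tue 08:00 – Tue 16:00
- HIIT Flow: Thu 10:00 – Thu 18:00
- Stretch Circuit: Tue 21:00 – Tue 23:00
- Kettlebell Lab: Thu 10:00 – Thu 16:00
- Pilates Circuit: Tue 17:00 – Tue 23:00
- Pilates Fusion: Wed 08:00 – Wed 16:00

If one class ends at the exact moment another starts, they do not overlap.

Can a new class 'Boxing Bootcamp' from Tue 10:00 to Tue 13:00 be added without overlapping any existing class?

Cardio 45: starts Tue 08:00 before Boxing Bootcamp ends Tue 13:00, and ends Tue 16:00 after Boxing Bootcamp starts Tue 10:00 → overlap.
Pilates Circuit: starts Tue 17:00 at or after Boxing Bootcamp ends Tue 13:00 → clear.
Stretch Circuit: starts Tue 21:00 at or after Boxing Bootcamp ends Tue 13:00 → clear.
Spin Bootcamp: starts Wed 07:00 at or after Boxing Bootcamp ends Tue 13:00 → clear.
Pilates Fusion: starts Wed 08:00 at or after Boxing Bootcamp ends Tue 13:00 → clear.
Spin Power: starts Wed 15:00 at or after Boxing Bootcamp ends Tue 13:00 → clear.
Kettlebell Lab: starts Thu 10:00 at or after Boxing Bootcamp ends Tue 13:00 → clear.
HIIT Flow: starts Thu 10:00 at or after Boxing Bootcamp ends Tue 13:00 → clear.
Boxing Bootcamp overlaps Cardio 45.

No — it overlaps Cardio 45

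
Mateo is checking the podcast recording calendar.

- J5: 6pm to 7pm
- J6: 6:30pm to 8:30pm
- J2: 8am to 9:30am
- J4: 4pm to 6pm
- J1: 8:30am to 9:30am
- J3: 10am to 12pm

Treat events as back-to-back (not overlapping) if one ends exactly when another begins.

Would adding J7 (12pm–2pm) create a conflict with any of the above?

No — it doesn't clash with anything

J2: ends 9:30am at or before J7 starts 12pm → clear.
J1: ends 9:30am at or before J7 starts 12pm → clear.
J3: ends 12pm at or before J7 starts 12pm → clear.
J4: starts 4pm at or after J7 ends 2pm → clear.
J5: starts 6pm at or after J7 ends 2pm → clear.
J6: starts 6:30pm at or after J7 ends 2pm → clear.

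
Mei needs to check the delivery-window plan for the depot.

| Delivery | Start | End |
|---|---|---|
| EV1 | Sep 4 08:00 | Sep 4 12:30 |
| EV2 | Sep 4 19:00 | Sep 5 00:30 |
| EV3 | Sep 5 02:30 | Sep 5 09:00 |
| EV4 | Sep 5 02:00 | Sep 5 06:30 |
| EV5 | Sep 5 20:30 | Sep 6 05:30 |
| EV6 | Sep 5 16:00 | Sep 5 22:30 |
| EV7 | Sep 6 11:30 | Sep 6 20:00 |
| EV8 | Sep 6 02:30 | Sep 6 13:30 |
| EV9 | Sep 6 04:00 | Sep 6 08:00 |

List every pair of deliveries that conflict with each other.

EV3 & EV4, EV5 & EV6, EV5 & EV8, EV5 & EV9, EV7 & EV8, EV8 & EV9

Sorted by start: EV1, EV2, EV4, EV3, EV6, EV5, EV8, EV9, EV7.
EV2 starts after EV1 ends — done with EV1.
EV4 starts after EV2 ends — done with EV2.
EV3 starts before EV4 ends → EV4 and EV3 overlap.
EV6 starts after EV4 ends — done with EV4.
EV6 starts after EV3 ends — done with EV3.
EV5 starts before EV6 ends → EV6 and EV5 overlap.
EV8 starts after EV6 ends — done with EV6.
EV8 starts before EV5 ends → EV5 and EV8 overlap.
EV9 starts before EV5 ends → EV5 and EV9 overlap.
EV7 starts after EV5 ends.
EV9 starts before EV8 ends → EV8 and EV9 overlap.
EV7 starts before EV8 ends → EV8 and EV7 overlap.
EV7 starts after EV9 ends.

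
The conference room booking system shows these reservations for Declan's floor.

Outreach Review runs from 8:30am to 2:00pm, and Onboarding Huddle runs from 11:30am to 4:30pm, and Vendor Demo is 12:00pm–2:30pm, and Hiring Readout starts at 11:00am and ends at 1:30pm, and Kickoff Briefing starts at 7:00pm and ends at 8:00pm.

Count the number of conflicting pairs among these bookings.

Sorted by start: Outreach Review, Hiring Readout, Onboarding Huddle, Vendor Demo, Kickoff Briefing.
Hiring Readout starts before Outreach Review ends → Outreach Review and Hiring Readout overlap.
Onboarding Huddle starts before Outreach Review ends → Outreach Review and Onboarding Huddle overlap.
Vendor Demo starts before Outreach Review ends → Outreach Review and Vendor Demo overlap.
Kickoff Briefing starts after Outreach Review ends.
Onboarding Huddle starts before Hiring Readout ends → Hiring Readout and Onboarding Huddle overlap.
Vendor Demo starts before Hiring Readout ends → Hiring Readout and Vendor Demo overlap.
Kickoff Briefing starts after Hiring Readout ends.
Vendor Demo starts before Onboarding Huddle ends → Onboarding Huddle and Vendor Demo overlap.
Kickoff Briefing starts after Onboarding Huddle ends.
Kickoff Briefing starts after Vendor Demo ends.
Overlapping pairs: Hiring Readout & Onboarding Huddle, Hiring Readout & Outreach Review, Hiring Readout & Vendor Demo, Onboarding Huddle & Outreach Review, Onboarding Huddle & Vendor Demo, Outreach Review & Vendor Demo — 6 in total.

6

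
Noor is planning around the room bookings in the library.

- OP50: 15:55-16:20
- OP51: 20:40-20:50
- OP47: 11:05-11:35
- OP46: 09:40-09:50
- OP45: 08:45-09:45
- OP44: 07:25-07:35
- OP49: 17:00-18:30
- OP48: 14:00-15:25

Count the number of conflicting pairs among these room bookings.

Sorted by start: OP44, OP45, OP46, OP47, OP48, OP50, OP49, OP51.
OP45 starts after OP44 ends — done with OP44.
OP46 starts before OP45 ends → OP45 and OP46 overlap.
OP47 starts after OP45 ends — done with OP45.
OP47 starts after OP46 ends — done with OP46.
OP48 starts after OP47 ends — done with OP47.
OP50 starts after OP48 ends — done with OP48.
OP49 starts after OP50 ends — done with OP50.
OP51 starts after OP49 ends.
Overlapping pairs: OP45 & OP46 — 1 in total.

1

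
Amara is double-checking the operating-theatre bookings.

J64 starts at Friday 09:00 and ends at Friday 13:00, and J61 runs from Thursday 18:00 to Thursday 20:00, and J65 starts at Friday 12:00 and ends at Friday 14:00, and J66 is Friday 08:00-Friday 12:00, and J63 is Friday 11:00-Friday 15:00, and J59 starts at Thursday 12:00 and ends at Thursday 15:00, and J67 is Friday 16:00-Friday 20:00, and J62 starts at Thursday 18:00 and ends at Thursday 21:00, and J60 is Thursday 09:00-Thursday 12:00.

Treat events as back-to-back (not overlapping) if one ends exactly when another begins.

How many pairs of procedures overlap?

6

Sorted by start: J60, J59, J61, J62, J66, J64, J63, J65, J67.
J59 starts exactly when J60 ends (back-to-back, no overlap), so J60 has no further overlaps.
J61 starts after J59 ends, so J59 has no further overlaps.
J62 starts before J61 ends → J61 and J62 overlap.
J66 starts after J61 ends, so J61 has no further overlaps.
J66 starts after J62 ends, so J62 has no further overlaps.
J64 starts before J66 ends → J66 and J64 overlap.
J63 starts before J66 ends → J66 and J63 overlap.
J65 starts exactly when J66 ends (back-to-back, no overlap), so J66 has no further overlaps.
J63 starts before J64 ends → J64 and J63 overlap.
J65 starts before J64 ends → J64 and J65 overlap.
J67 starts after J64 ends.
J65 starts before J63 ends → J63 and J65 overlap.
J67 starts after J63 ends.
J67 starts after J65 ends.
Overlapping pairs: J61 & J62, J63 & J64, J63 & J65, J63 & J66, J64 & J65, J64 & J66 — 6 in total.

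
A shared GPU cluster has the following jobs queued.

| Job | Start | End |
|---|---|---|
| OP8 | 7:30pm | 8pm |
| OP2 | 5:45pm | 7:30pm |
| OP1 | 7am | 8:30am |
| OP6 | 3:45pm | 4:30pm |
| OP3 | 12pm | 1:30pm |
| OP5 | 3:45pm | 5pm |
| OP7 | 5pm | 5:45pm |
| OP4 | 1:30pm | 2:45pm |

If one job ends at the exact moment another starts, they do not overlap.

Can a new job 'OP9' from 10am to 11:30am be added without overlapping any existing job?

OP1: ends 8:30am at or before OP9 starts 10am → clear.
OP3: starts 12pm at or after OP9 ends 11:30am → clear.
OP4: starts 1:30pm at or after OP9 ends 11:30am → clear.
OP5: starts 3:45pm at or after OP9 ends 11:30am → clear.
OP6: starts 3:45pm at or after OP9 ends 11:30am → clear.
OP7: starts 5pm at or after OP9 ends 11:30am → clear.
OP2: starts 5:45pm at or after OP9 ends 11:30am → clear.
OP8: starts 7:30pm at or after OP9 ends 11:30am → clear.

Yes — the slot is free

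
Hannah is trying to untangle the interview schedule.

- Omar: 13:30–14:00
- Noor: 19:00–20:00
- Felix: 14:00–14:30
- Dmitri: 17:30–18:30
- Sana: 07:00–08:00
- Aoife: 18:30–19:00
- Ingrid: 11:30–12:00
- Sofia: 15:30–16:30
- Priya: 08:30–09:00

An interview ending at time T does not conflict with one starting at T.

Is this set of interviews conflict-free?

Sorted by start: Sana, Priya, Ingrid, Omar, Felix, Sofia, Dmitri, Aoife, Noor.
Priya starts after Sana ends; Sana is clear from here.
Ingrid starts after Priya ends; Priya is clear from here.
Omar starts after Ingrid ends; Ingrid is clear from here.
Felix starts exactly when Omar ends (back-to-back, no overlap); Omar is clear from here.
Sofia starts after Felix ends; Felix is clear from here.
Dmitri starts after Sofia ends; Sofia is clear from here.
Aoife starts exactly when Dmitri ends (back-to-back, no overlap); Dmitri is clear from here.
Noor starts exactly when Aoife ends (back-to-back, no overlap).
Every pair is clear; the schedule has no overlaps.

Yes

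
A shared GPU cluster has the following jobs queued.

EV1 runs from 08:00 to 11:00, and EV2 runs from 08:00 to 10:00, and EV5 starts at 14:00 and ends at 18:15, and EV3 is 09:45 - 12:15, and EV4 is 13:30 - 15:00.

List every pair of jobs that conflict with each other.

EV1 & EV2, EV1 & EV3, EV2 & EV3, EV4 & EV5

Sorted by start: EV1, EV2, EV3, EV4, EV5.
EV2 starts before EV1 ends → EV1 and EV2 overlap.
EV3 starts before EV1 ends → EV1 and EV3 overlap.
EV4 starts after EV1 ends — done with EV1.
EV3 starts before EV2 ends → EV2 and EV3 overlap.
EV4 starts after EV2 ends — done with EV2.
EV4 starts after EV3 ends — done with EV3.
EV5 starts before EV4 ends → EV4 and EV5 overlap.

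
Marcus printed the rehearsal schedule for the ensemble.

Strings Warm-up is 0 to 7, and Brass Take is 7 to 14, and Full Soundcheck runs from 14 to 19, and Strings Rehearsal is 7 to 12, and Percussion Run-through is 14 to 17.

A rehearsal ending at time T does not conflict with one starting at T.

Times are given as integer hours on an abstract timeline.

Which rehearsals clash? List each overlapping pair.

Sorted by start: Strings Warm-up, Brass Take, Strings Rehearsal, Full Soundcheck, Percussion Run-through.
Brass Take starts exactly when Strings Warm-up ends (back-to-back, no overlap) — done with Strings Warm-up.
Strings Rehearsal starts before Brass Take ends → Brass Take and Strings Rehearsal overlap.
Full Soundcheck starts exactly when Brass Take ends (back-to-back, no overlap) — done with Brass Take.
Full Soundcheck starts after Strings Rehearsal ends — done with Strings Rehearsal.
Percussion Run-through starts before Full Soundcheck ends → Full Soundcheck and Percussion Run-through overlap.

Brass Take & Strings Rehearsal, Full Soundcheck & Percussion Run-through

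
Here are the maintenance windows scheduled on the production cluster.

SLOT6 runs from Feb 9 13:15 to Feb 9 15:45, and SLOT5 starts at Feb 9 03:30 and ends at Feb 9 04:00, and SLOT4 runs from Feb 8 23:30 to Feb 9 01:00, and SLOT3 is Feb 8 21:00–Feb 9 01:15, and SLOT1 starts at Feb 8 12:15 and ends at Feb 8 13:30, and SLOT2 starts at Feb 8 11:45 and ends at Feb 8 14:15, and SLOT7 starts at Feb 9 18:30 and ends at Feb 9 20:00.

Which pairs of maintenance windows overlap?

Sorted by start: SLOT2, SLOT1, SLOT3, SLOT4, SLOT5, SLOT6, SLOT7.
SLOT1 starts before SLOT2 ends → SLOT2 and SLOT1 overlap.
SLOT3 starts after SLOT2 ends — done with SLOT2.
SLOT3 starts after SLOT1 ends — done with SLOT1.
SLOT4 starts before SLOT3 ends → SLOT3 and SLOT4 overlap.
SLOT5 starts after SLOT3 ends — done with SLOT3.
SLOT5 starts after SLOT4 ends — done with SLOT4.
SLOT6 starts after SLOT5 ends — done with SLOT5.
SLOT7 starts after SLOT6 ends.

SLOT1 & SLOT2, SLOT3 & SLOT4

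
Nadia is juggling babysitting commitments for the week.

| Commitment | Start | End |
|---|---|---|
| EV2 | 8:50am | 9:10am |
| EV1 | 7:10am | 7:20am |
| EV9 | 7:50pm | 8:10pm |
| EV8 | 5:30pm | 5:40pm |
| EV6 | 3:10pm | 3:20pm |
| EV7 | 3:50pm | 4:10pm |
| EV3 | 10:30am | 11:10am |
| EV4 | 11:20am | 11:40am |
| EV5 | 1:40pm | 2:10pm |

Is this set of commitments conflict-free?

Check each pair: they overlap iff neither finishes before the other starts.
Sorted by start: EV1, EV2, EV3, EV4, EV5, EV6, EV7, EV8, EV9.
EV2 starts after EV1 ends, so EV1 has no further overlaps.
EV3 starts after EV2 ends, so EV2 has no further overlaps.
EV4 starts after EV3 ends, so EV3 has no further overlaps.
EV5 starts after EV4 ends, so EV4 has no further overlaps.
EV6 starts after EV5 ends, so EV5 has no further overlaps.
EV7 starts after EV6 ends, so EV6 has no further overlaps.
EV8 starts after EV7 ends, so EV7 has no further overlaps.
EV9 starts after EV8 ends.
Every pair is clear; the schedule has no overlaps.

Yes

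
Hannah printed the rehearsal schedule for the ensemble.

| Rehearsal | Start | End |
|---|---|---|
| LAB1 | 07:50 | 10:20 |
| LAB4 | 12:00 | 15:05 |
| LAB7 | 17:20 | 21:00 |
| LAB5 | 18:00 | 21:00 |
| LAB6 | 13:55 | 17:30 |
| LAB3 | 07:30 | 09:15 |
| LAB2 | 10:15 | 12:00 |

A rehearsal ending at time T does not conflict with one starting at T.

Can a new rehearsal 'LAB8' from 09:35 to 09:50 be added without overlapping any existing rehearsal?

LAB3: ends 09:15 at or before LAB8 starts 09:35 → clear.
LAB1: starts 07:50 before LAB8 ends 09:50, and ends 10:20 after LAB8 starts 09:35 → overlap.
LAB2: starts 10:15 at or after LAB8 ends 09:50 → clear.
LAB4: starts 12:00 at or after LAB8 ends 09:50 → clear.
LAB6: starts 13:55 at or after LAB8 ends 09:50 → clear.
LAB7: starts 17:20 at or after LAB8 ends 09:50 → clear.
LAB5: starts 18:00 at or after LAB8 ends 09:50 → clear.
LAB8 overlaps LAB1.

No — it overlaps LAB1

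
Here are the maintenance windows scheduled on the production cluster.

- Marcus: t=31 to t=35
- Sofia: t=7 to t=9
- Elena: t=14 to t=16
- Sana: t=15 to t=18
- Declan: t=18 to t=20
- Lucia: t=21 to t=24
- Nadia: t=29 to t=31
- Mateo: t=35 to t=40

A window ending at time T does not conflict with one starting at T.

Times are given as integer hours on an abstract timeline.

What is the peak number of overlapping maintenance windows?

Sweep the timeline, counting +1 at each start and −1 at each end (ends before starts at a tie):
t=7 start Sofia → 1
t=9 end Sofia → 0
t=14 start Elena → 1
t=15 start Sana → 2
t=16 end Elena → 1
t=18 end Sana → 0
t=18 start Declan → 1
t=20 end Declan → 0
t=21 start Lucia → 1
t=24 end Lucia → 0
t=29 start Nadia → 1
t=31 end Nadia → 0
t=31 start Marcus → 1
t=35 end Marcus → 0
t=35 start Mateo → 1
t=40 end Mateo → 0
Peak is 2, at t=15 (Elena, Sana).

2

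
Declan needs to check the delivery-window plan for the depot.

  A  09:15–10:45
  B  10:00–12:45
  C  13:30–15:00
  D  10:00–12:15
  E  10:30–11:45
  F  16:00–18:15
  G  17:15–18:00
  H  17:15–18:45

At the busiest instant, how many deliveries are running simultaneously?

4

Sort all start/end points and keep a running count:
09:15 start A → 1
10:00 start B → 2
10:00 start D → 3
10:30 start E → 4
10:45 end A → 3
11:45 end E → 2
12:15 end D → 1
12:45 end B → 0
13:30 start C → 1
15:00 end C → 0
16:00 start F → 1
17:15 start G → 2
17:15 start H → 3
18:00 end G → 2
18:15 end F → 1
18:45 end H → 0
Peak is 4, at 10:30 (A, B, D, E).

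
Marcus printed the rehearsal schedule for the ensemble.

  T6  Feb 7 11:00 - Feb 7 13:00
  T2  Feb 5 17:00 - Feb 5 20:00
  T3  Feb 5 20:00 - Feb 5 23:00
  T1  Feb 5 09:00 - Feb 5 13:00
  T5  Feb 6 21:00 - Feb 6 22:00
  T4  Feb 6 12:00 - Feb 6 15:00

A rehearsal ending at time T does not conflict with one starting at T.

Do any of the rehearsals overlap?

No

Sorted by start: T1, T2, T3, T4, T5, T6.
T2 starts after T1 ends, so nothing later overlaps T1 either.
T3 starts exactly when T2 ends (back-to-back, no overlap), so nothing later overlaps T2 either.
T4 starts after T3 ends, so nothing later overlaps T3 either.
T5 starts after T4 ends, so nothing later overlaps T4 either.
T6 starts after T5 ends.
Every pair is clear; the schedule has no overlaps.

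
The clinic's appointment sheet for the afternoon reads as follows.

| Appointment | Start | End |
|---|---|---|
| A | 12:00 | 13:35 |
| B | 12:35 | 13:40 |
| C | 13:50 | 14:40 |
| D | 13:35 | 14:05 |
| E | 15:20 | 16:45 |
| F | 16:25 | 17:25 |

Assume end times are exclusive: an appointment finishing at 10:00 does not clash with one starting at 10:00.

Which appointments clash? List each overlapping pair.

Sorted by start: A, B, D, C, E, F.
B starts before A ends → A and B overlap.
D starts exactly when A ends (back-to-back, no overlap), so nothing later overlaps A either.
D starts before B ends → B and D overlap.
C starts after B ends, so nothing later overlaps B either.
C starts before D ends → D and C overlap.
E starts after D ends, so nothing later overlaps D either.
E starts after C ends, so nothing later overlaps C either.
F starts before E ends → E and F overlap.

A & B, B & D, C & D, E & F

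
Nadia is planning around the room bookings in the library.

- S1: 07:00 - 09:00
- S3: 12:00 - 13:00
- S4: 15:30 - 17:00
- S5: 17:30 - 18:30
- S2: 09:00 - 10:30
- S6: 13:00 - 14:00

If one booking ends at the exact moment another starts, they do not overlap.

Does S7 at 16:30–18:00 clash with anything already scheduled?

Yes — it overlaps S4, S5

S1: ends 09:00 at or before S7 starts 16:30 → clear.
S2: ends 10:30 at or before S7 starts 16:30 → clear.
S3: ends 13:00 at or before S7 starts 16:30 → clear.
S6: ends 14:00 at or before S7 starts 16:30 → clear.
S4: starts 15:30 before S7 ends 18:00, and ends 17:00 after S7 starts 16:30 → overlap.
S5: starts 17:30 before S7 ends 18:00, and ends 18:30 after S7 starts 16:30 → overlap.
S7 overlaps S4, S5.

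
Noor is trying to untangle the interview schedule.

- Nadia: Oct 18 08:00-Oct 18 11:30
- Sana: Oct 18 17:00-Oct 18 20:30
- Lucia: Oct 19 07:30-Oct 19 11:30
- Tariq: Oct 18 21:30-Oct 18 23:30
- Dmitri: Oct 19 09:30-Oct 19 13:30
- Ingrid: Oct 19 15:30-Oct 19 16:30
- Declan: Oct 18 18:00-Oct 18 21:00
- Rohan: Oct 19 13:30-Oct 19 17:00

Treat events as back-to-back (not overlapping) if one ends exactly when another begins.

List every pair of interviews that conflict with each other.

Declan & Sana, Dmitri & Lucia, Ingrid & Rohan

Check each pair: they overlap iff neither finishes before the other starts.
Sorted by start: Nadia, Sana, Declan, Tariq, Lucia, Dmitri, Rohan, Ingrid.
Sana starts after Nadia ends — done with Nadia.
Declan starts before Sana ends → Sana and Declan overlap.
Tariq starts after Sana ends — done with Sana.
Tariq starts after Declan ends — done with Declan.
Lucia starts after Tariq ends — done with Tariq.
Dmitri starts before Lucia ends → Lucia and Dmitri overlap.
Rohan starts after Lucia ends — done with Lucia.
Rohan starts exactly when Dmitri ends (back-to-back, no overlap) — done with Dmitri.
Ingrid starts before Rohan ends → Rohan and Ingrid overlap.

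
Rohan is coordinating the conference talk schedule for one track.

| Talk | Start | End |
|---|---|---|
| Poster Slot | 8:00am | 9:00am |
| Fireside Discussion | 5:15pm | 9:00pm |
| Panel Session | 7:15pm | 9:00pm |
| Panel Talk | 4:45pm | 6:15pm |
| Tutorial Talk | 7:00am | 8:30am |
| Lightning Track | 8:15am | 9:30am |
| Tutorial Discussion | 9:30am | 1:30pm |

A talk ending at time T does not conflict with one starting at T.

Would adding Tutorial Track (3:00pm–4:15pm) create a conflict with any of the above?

Tutorial Talk: ends 8:30am at or before Tutorial Track starts 3:00pm → clear.
Poster Slot: ends 9:00am at or before Tutorial Track starts 3:00pm → clear.
Lightning Track: ends 9:30am at or before Tutorial Track starts 3:00pm → clear.
Tutorial Discussion: ends 1:30pm at or before Tutorial Track starts 3:00pm → clear.
Panel Talk: starts 4:45pm at or after Tutorial Track ends 4:15pm → clear.
Fireside Discussion: starts 5:15pm at or after Tutorial Track ends 4:15pm → clear.
Panel Session: starts 7:15pm at or after Tutorial Track ends 4:15pm → clear.

No — it doesn't clash with anything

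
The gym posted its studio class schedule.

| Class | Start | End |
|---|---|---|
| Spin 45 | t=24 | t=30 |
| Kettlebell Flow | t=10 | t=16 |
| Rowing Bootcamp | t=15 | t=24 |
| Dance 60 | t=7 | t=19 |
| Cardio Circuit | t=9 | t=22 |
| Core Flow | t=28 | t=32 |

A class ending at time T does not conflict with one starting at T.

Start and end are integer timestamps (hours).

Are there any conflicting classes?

Sorted by start: Dance 60, Cardio Circuit, Kettlebell Flow, Rowing Bootcamp, Spin 45, Core Flow.
Cardio Circuit starts before Dance 60 ends → Dance 60 and Cardio Circuit overlap.
That's a conflict, so the schedule is not conflict-free.

Yes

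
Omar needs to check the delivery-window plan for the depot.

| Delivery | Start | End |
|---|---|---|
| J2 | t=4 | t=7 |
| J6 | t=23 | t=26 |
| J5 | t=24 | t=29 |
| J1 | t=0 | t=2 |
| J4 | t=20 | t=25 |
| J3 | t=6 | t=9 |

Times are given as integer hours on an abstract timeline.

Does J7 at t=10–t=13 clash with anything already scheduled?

No — it doesn't clash with anything

J1: ends t=2 at or before J7 starts t=10 → clear.
J2: ends t=7 at or before J7 starts t=10 → clear.
J3: ends t=9 at or before J7 starts t=10 → clear.
J4: starts t=20 at or after J7 ends t=13 → clear.
J6: starts t=23 at or after J7 ends t=13 → clear.
J5: starts t=24 at or after J7 ends t=13 → clear.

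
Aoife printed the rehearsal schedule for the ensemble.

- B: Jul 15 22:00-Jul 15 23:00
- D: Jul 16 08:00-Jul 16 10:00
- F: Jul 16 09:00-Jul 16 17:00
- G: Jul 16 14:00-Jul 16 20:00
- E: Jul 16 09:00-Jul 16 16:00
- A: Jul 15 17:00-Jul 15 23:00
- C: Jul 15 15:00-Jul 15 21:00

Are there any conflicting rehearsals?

Sorted by start: C, A, B, D, E, F, G.
A starts before C ends → C and A overlap.
That's a conflict, so the schedule is not conflict-free.

Yes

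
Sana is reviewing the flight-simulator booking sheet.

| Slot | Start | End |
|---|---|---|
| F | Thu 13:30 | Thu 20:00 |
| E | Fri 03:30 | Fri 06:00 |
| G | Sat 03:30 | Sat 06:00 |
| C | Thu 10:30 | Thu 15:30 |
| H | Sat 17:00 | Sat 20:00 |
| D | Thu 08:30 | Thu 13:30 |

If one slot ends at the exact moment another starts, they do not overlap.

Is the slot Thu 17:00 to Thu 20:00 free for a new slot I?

D: ends Thu 13:30 at or before I starts Thu 17:00 → clear.
C: ends Thu 15:30 at or before I starts Thu 17:00 → clear.
F: starts Thu 13:30 before I ends Thu 20:00, and ends Thu 20:00 after I starts Thu 17:00 → overlap.
E: starts Fri 03:30 at or after I ends Thu 20:00 → clear.
G: starts Sat 03:30 at or after I ends Thu 20:00 → clear.
H: starts Sat 17:00 at or after I ends Thu 20:00 → clear.
I overlaps F.

No — it overlaps F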